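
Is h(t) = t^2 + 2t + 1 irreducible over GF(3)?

No

Check for roots in GF(3): h(0) = 1; h(1) = 1; h(2) = 0 → root.
h(2) = 0, so (t − 2) divides h(t); h is reducible.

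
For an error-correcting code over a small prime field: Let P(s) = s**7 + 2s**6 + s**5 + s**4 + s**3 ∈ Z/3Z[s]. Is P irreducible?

No

Check for roots in Z/3Z: P(0) = 0 → root; P(1) = 0 → root; P(2) = 0 → root.
P(0) = 0, so (s) divides P(s); P is reducible.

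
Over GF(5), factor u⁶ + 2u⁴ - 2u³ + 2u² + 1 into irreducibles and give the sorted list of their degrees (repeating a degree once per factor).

6

Write g(u) = u⁶ + 2u⁴ - 2u³ + 2u² + 1.
Roots in GF(5): g(0) = 1; g(1) = 4; g(2) = 4; g(3) = 1; g(4) = 3.
Complete factorization: g(u) = (u⁶ + 2u⁴ - 2u³ + 2u² + 1).
Factor degrees with multiplicity: 6 = 6.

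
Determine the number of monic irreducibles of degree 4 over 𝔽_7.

The number of monic irreducibles of degree 4 over GF(7) is (1/4)·Σ_{d∣4} μ(4/d) 7^d.
Divisors of 4: 1, 2, 4; μ(4/d) for each: 0, -1, 1.
Σ = − 7^2 + 7^4 = 2352.
N = 2352/4 = 588.

588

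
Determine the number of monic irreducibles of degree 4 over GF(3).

18

By the necklace-counting formula, N_3(4) = (1/4) Σ_{d|4} μ(4/d)·3^d.
Divisors of 4: 1, 2, 4; μ(4/d) for each: 0, -1, 1.
Σ = − 3^2 + 3^4 = 72.
N = 72/4 = 18.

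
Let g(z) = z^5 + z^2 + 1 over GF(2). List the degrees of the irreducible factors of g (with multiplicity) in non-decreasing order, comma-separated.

5

Roots in GF(2): g(0) = 1; g(1) = 1.
Complete factorization: g(z) = (z^5 + z^2 + 1).
Factor degrees with multiplicity: 5 = 5.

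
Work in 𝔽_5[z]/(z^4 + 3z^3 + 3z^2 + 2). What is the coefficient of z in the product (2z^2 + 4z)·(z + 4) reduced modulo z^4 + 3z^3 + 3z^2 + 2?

Multiply in 𝔽_5[z]: (2z^2 + 4z)·(z + 4) = 2z^3 + 2z^2 + z.
Reduced: 2z^3 + 2z^2 + z.

1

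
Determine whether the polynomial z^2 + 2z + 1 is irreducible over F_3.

Write m(z) = z^2 + 2z + 1.
Check for roots in F_3: m(0) = 1; m(1) = 1; m(2) = 0 → root.
m(2) = 0, so (z − 2) divides m(z); m is reducible.

No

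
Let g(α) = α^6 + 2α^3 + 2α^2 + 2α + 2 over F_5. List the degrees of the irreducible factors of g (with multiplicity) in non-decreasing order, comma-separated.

Roots in F_5: g(0) = 2; g(1) = 4; g(2) = 4; g(3) = 4; g(4) = 1.
Complete factorization: g(α) = (α^6 + 2α^3 + 2α^2 + 2α + 2).
Factor degrees with multiplicity: 6 = 6.

6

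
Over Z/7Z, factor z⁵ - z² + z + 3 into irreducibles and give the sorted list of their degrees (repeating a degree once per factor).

1, 1, 1, 2

Write f(z) = z⁵ - z² + z + 3.
Linear factors from roots: (z + 3), (z + 2), (z + 1).
Complete factorization: f(z) = (z + 1)·(z + 2)·(z + 3)·(z² + z - 3).
Factor degrees with multiplicity: 1 + 1 + 1 + 2 = 5.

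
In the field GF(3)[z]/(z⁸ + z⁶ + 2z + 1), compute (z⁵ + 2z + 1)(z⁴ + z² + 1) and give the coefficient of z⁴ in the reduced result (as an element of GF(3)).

1

Multiply in GF(3)[z]: (z⁵ + 2z + 1)·(z⁴ + z² + 1) = z⁹ + z⁷ + z⁴ + 2z³ + z² + 2z + 1.
Reduce using z⁸ ≡ 2z⁶ + z + 2 (mod z⁸ + z⁶ + 2z + 1).
Reduced: z⁴ + 2z³ + 2z² + z + 1.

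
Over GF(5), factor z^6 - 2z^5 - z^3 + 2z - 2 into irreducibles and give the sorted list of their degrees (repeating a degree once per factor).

Write h(z) = z^6 - 2z^5 - z^3 + 2z - 2.
Roots in GF(5): h(0) = 3; h(1) = 3; h(2) = 4; h(3) = 0 → root; h(4) = 0 → root.
Linear factors from roots: (z + 2), (z + 1).
Complete factorization: h(z) = (z + 1)·(z + 2)·(z^2 + z + 2)·(z^2 - z + 2).
Factor degrees with multiplicity: 1 + 1 + 2 + 2 = 6.

1, 1, 2, 2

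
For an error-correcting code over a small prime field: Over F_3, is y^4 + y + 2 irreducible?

Yes

Write f(y) = y^4 + y + 2.
Check for roots in F_3: f(0) = 2; f(1) = 1; f(2) = 2.
No roots, so no linear factors.
Monic irreducibles of degree 2 over GF(3): y^2 + 1, y^2 + y + 2, y^2 + 2y + 2.
None of them divide f (all give nonzero remainder).
No irreducible factor of degree ≤ 2 exists, so f is irreducible over GF(3).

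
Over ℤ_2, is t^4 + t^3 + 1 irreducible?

Write f(t) = t^4 + t^3 + 1.
Check for roots in ℤ_2: f(0) = 1; f(1) = 1.
No roots, so no linear factors.
Monic irreducibles of degree 2 over GF(2): t^2 + t + 1.
None of them divide f (all give nonzero remainder).
No irreducible factor of degree ≤ 2 exists, so f is irreducible over GF(2).

Yes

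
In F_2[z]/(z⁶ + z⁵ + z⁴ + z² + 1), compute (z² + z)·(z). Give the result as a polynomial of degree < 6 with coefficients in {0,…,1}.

z^3 + z^2

Multiply in F_2[z]: (z² + z)·(z) = z³ + z².
Reduced: z³ + z².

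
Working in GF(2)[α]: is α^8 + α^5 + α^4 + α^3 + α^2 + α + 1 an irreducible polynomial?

Write g(α) = α^8 + α^5 + α^4 + α^3 + α^2 + α + 1.
Check for roots in GF(2): g(0) = 1; g(1) = 1.
No roots, so no linear factors.
Monic irreducibles of degree 2 over GF(2): α^2 + α + 1.
None of them divide g (all give nonzero remainder).
Monic irreducibles of degree 3 over GF(2): α^3 + α + 1, α^3 + α^2 + 1.
None of them divide g (all give nonzero remainder).
Monic irreducibles of degree 4 over GF(2): α^4 + α + 1, α^4 + α^3 + 1, α^4 + α^3 + α^2 + α + 1.
None of them divide g (all give nonzero remainder).
No irreducible factor of degree ≤ 4 exists, so g is irreducible over GF(2).

Yes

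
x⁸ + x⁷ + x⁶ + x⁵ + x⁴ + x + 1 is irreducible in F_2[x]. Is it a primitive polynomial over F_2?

Write f(x) = x⁸ + x⁷ + x⁶ + x⁵ + x⁴ + x + 1.
|GF(2^8)^×| = 2^8 − 1 = 255. Prime factorization: 255 = 3·5·17.
f is primitive ⇔ x has order 255 in GF(2)[x]/(f), i.e. x^(255/q) ≠ 1 for each prime q | 255.
x^(85) mod f = x⁶ + x⁵ + x⁴.
x^(51) mod f = 1
x^(15) mod f = x⁷ + x⁴ + x³ + 1.
Since x^(51) = 1, the order of x divides 51 < 255; not primitive.

No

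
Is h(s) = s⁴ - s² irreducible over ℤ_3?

No

Check for roots in ℤ_3: h(0) = 0 → root; h(1) = 0 → root; h(2) = 0 → root.
h(0) = 0, so (s) divides h(s); h is reducible.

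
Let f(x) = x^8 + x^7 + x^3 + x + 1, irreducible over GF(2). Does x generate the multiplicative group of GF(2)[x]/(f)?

|GF(2^8)^×| = 2^8 − 1 = 255. Prime factorization: 255 = 3·5·17.
f is primitive ⇔ x has order 255 in GF(2)[x]/(f), i.e. x^(255/q) ≠ 1 for each prime q | 255.
x^(85) mod f = 1
x^(51) mod f = x^4 + x^3 + x^2 + x.
x^(15) mod f = x^6 + x^4 + x^2 + 1.
Since x^(85) = 1, the order of x divides 85 < 255; not primitive.

No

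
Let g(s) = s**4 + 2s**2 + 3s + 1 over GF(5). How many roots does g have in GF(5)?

Evaluate at each of the 5 elements of GF(5):
g(0) = 1; g(1) = 2; g(2) = 1; g(3) = 4; g(4) = 1.
No element is a root.

0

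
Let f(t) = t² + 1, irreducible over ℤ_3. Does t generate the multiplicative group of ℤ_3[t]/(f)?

|GF(3^2)^×| = 3^2 − 1 = 8. Prime factorization: 8 = 2^3.
f is primitive ⇔ t has order 8 in GF(3)[t]/(f), i.e. t^(8/q) ≠ 1 for each prime q | 8.
t^(4) mod f = 1
Since t^(4) = 1, the order of t divides 4 < 8; not primitive.

No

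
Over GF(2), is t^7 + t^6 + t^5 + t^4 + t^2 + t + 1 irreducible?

Yes

Write P(t) = t^7 + t^6 + t^5 + t^4 + t^2 + t + 1.
Check for roots in GF(2): P(0) = 1; P(1) = 1.
No roots, so no linear factors.
Monic irreducibles of degree 2 over GF(2): t^2 + t + 1.
None of them divide P (all give nonzero remainder).
Monic irreducibles of degree 3 over GF(2): t^3 + t + 1, t^3 + t^2 + 1.
None of them divide P (all give nonzero remainder).
No irreducible factor of degree ≤ 3 exists, so P is irreducible over GF(2).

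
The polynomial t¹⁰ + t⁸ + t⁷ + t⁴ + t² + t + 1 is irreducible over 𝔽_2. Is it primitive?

Yes

Write f(t) = t¹⁰ + t⁸ + t⁷ + t⁴ + t² + t + 1.
|GF(2^10)^×| = 2^10 − 1 = 1023. Prime factorization: 1023 = 3·11·31.
f is primitive ⇔ t has order 1023 in GF(2)[t]/(f), i.e. t^(1023/q) ≠ 1 for each prime q | 1023.
t^(341) mod f = t⁸ + t⁷ + t⁶ + t³ + t².
t^(93) mod f = t⁹ + t⁷ + t⁶ + t⁵ + t⁴ + t² + t + 1.
t^(33) mod f = t⁶ + t⁴ + t³ + t.
None equal 1, so t has full order 1023; f is primitive.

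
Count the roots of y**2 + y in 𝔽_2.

2

Write h(y) = y**2 + y.
Evaluate at each of the 2 elements of 𝔽_2:
h(0) = 0 → root; h(1) = 0 → root.
Roots: {0, 1}.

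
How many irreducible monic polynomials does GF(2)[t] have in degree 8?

30

By the necklace-counting formula, N_2(8) = (1/8) Σ_{d|8} μ(8/d)·2^d.
Divisors of 8: 1, 2, 4, 8; μ(8/d) for each: 0, 0, -1, 1.
Σ = − 2^4 + 2^8 = 240.
N = 240/8 = 30.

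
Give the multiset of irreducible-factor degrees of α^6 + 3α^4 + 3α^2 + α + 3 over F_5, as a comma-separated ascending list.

1, 2, 3

Write f(α) = α^6 + 3α^4 + 3α^2 + α + 3.
Roots in F_5: f(0) = 3; f(1) = 1; f(2) = 4; f(3) = 0 → root; f(4) = 4.
Linear factors from roots: (α + 2).
Complete factorization: f(α) = (α + 2)·(α^2 + 4α + 2)·(α^3 + 4α^2 + 4α + 2).
Factor degrees with multiplicity: 1 + 2 + 3 = 6.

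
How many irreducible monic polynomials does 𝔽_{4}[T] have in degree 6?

x^(4^6) − x is the product of all monic irreducibles of degree dividing 6; Möbius inversion gives N = (1/6) Σ μ(6/d)·4^d.
Divisors of 6: 1, 2, 3, 6; μ(6/d) for each: 1, -1, -1, 1.
Σ = 4^1 − 4^2 − 4^3 + 4^6 = 4020.
N = 4020/6 = 670.

670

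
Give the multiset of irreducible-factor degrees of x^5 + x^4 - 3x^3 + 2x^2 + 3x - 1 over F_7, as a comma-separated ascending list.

2, 3

Write h(x) = x^5 + x^4 - 3x^3 + 2x^2 + 3x - 1.
Complete factorization: h(x) = (x^2 - 2x - 2)·(x^3 + 3x^2 - 2x - 3).
Factor degrees with multiplicity: 2 + 3 = 5.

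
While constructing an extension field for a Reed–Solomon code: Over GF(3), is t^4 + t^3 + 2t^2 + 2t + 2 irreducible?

Yes

Write f(t) = t^4 + t^3 + 2t^2 + 2t + 2.
Check for roots in GF(3): f(0) = 2; f(1) = 2; f(2) = 2.
No roots, so no linear factors.
Monic irreducibles of degree 2 over GF(3): t^2 + 1, t^2 + t + 2, t^2 + 2t + 2.
None of them divide f (all give nonzero remainder).
No irreducible factor of degree ≤ 2 exists, so f is irreducible over GF(3).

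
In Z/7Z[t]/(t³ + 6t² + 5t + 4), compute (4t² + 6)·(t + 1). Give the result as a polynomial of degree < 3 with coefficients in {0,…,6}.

Multiply in Z/7Z[t]: (4t² + 6)·(t + 1) = 4t³ + 4t² + 6t + 6.
Reduce using t³ ≡ t² + 2t + 3 (mod t³ + 6t² + 5t + 4).
Reduced: t² + 4.

t^2 + 4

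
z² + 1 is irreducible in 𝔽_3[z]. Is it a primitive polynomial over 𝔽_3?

Write f(z) = z² + 1.
|GF(3^2)^×| = 3^2 − 1 = 8. Prime factorization: 8 = 2^3.
f is primitive ⇔ z has order 8 in GF(3)[z]/(f), i.e. z^(8/q) ≠ 1 for each prime q | 8.
z^(4) mod f = 1
Since z^(4) = 1, the order of z divides 4 < 8; not primitive.

No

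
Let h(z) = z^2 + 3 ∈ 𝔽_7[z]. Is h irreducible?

No

Check for roots in 𝔽_7: h(0) = 3; h(1) = 4; h(2) = 0 → root; h(3) = 5; h(4) = 5; h(5) = 0 → root; h(6) = 4.
h(2) = 0, so (z − 2) divides h(z); h is reducible.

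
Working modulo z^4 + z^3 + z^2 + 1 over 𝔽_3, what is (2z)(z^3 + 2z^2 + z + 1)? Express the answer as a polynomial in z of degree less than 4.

2z^3 + 2z + 1

Multiply in 𝔽_3[z]: (2z)·(z^3 + 2z^2 + z + 1) = 2z^4 + z^3 + 2z^2 + 2z.
Reduce using z^4 ≡ 2z^3 + 2z^2 + 2 (mod z^4 + z^3 + z^2 + 1).
Reduced: 2z^3 + 2z + 1.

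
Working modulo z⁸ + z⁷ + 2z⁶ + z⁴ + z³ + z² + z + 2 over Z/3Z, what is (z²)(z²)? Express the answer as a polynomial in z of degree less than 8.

z^4

Multiply in Z/3Z[z]: (z²)·(z²) = z⁴.
Reduced: z⁴.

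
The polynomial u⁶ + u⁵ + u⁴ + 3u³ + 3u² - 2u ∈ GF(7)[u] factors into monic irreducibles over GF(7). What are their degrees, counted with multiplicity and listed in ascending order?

1, 1, 1, 1, 2

Write f(u) = u⁶ + u⁵ + u⁴ + 3u³ + 3u² - 2u.
Linear factors from roots: (u), (u - 1), (u - 3).
Complete factorization: f(u) = (u)·(u - 3)·(u - 1)^2·(u² - u + 3).
Factor degrees with multiplicity: 1 + 1 + 1 + 1 + 2 = 6.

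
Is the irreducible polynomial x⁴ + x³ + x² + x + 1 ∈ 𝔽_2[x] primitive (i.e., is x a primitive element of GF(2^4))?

Write f(x) = x⁴ + x³ + x² + x + 1.
|GF(2^4)^×| = 2^4 − 1 = 15. Prime factorization: 15 = 3·5.
f is primitive ⇔ x has order 15 in GF(2)[x]/(f), i.e. x^(15/q) ≠ 1 for each prime q | 15.
x^(5) mod f = 1
x^(3) mod f = x³.
Since x^(5) = 1, the order of x divides 5 < 15; not primitive.

No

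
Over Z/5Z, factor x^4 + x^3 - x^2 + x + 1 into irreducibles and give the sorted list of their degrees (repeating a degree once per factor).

Write g(x) = x^4 + x^3 - x^2 + x + 1.
Roots in Z/5Z: g(0) = 1; g(1) = 3; g(2) = 3; g(3) = 3; g(4) = 4.
Complete factorization: g(x) = (x^4 + x^3 - x^2 + x + 1).
Factor degrees with multiplicity: 4 = 4.

4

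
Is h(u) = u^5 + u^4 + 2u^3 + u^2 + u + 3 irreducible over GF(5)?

Check for roots in GF(5): h(0) = 3; h(1) = 4; h(2) = 3; h(3) = 3; h(4) = 1.
No roots, so no linear factors.
Degree-2 irreducible divisors: test the 10 monic irreducibles of degree 2 over GF(5).
None of them divide h (all give nonzero remainder).
No irreducible factor of degree ≤ 2 exists, so h is irreducible over GF(5).

Yes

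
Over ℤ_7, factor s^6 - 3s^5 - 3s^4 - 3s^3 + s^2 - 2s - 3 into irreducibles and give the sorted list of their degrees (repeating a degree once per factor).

Write h(s) = s^6 - 3s^5 - 3s^4 - 3s^3 + s^2 - 2s - 3.
Complete factorization: h(s) = (s^6 - 3s^5 - 3s^4 - 3s^3 + s^2 - 2s - 3).
Factor degrees with multiplicity: 6 = 6.

6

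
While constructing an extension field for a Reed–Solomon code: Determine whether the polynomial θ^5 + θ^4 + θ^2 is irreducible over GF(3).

No

Write h(θ) = θ^5 + θ^4 + θ^2.
Check for roots in GF(3): h(0) = 0 → root; h(1) = 0 → root; h(2) = 1.
h(0) = 0, so (θ) divides h(θ); h is reducible.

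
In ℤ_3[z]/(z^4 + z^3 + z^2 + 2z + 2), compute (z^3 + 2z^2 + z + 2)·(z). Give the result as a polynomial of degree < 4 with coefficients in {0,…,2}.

z^3 + 1

Multiply in ℤ_3[z]: (z^3 + 2z^2 + z + 2)·(z) = z^4 + 2z^3 + z^2 + 2z.
Reduce using z^4 ≡ 2z^3 + 2z^2 + z + 1 (mod z^4 + z^3 + z^2 + 2z + 2).
Reduced: z^3 + 1.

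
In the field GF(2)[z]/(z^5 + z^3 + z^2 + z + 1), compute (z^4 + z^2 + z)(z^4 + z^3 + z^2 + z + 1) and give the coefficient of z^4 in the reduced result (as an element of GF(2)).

0

Multiply in GF(2)[z]: (z^4 + z^2 + z)·(z^4 + z^3 + z^2 + z + 1) = z^8 + z^7 + z^5 + z^4 + z.
Reduce using z^5 ≡ z^3 + z^2 + z + 1 (mod z^5 + z^3 + z^2 + z + 1).
Reduced: z^2 + z + 1.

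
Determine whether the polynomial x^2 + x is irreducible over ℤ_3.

Write h(x) = x^2 + x.
Check for roots in ℤ_3: h(0) = 0 → root; h(1) = 2; h(2) = 0 → root.
h(0) = 0, so (x) divides h(x); h is reducible.

No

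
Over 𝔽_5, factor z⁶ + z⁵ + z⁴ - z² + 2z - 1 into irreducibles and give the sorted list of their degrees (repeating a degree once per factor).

6

Write f(z) = z⁶ + z⁵ + z⁴ - z² + 2z - 1.
Roots in 𝔽_5: f(0) = 4; f(1) = 3; f(2) = 1; f(3) = 4; f(4) = 2.
Complete factorization: f(z) = (z⁶ + z⁵ + z⁴ - z² + 2z - 1).
Factor degrees with multiplicity: 6 = 6.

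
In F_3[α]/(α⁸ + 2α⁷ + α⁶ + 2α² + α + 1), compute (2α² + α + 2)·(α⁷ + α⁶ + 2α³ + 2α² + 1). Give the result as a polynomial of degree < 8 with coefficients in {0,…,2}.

α^5 + 2α^3

Multiply in F_3[α]: (2α² + α + 2)·(α⁷ + α⁶ + 2α³ + 2α² + 1) = 2α⁹ + 2α⁶ + α⁵ + α + 2.
Reduce using α⁸ ≡ α⁷ + 2α⁶ + α² + 2α + 2 (mod α⁸ + 2α⁷ + α⁶ + 2α² + α + 1).
Reduced: α⁵ + 2α³.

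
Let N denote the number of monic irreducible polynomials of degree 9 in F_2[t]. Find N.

x^(2^9) − x is the product of all monic irreducibles of degree dividing 9; Möbius inversion gives N = (1/9) Σ μ(9/d)·2^d.
Divisors of 9: 1, 3, 9; μ(9/d) for each: 0, -1, 1.
Σ = − 2^3 + 2^9 = 504.
N = 504/9 = 56.

56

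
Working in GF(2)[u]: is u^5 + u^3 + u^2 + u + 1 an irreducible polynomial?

Yes

Write m(u) = u^5 + u^3 + u^2 + u + 1.
Check for roots in GF(2): m(0) = 1; m(1) = 1.
No roots, so no linear factors.
Monic irreducibles of degree 2 over GF(2): u^2 + u + 1.
None of them divide m (all give nonzero remainder).
No irreducible factor of degree ≤ 2 exists, so m is irreducible over GF(2).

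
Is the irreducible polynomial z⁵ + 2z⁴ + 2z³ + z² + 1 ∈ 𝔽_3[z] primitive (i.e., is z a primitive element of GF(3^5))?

Yes

Write f(z) = z⁵ + 2z⁴ + 2z³ + z² + 1.
|GF(3^5)^×| = 3^5 − 1 = 242. Prime factorization: 242 = 2·11^2.
f is primitive ⇔ z has order 242 in GF(3)[z]/(f), i.e. z^(242/q) ≠ 1 for each prime q | 242.
z^(121) mod f = 2.
z^(22) mod f = z⁴ + z³ + z² + 1.
None equal 1, so z has full order 242; f is primitive.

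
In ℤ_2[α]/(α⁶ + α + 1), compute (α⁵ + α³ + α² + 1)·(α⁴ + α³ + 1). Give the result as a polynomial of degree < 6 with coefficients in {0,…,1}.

α^2 + α + 1

Multiply in ℤ_2[α]: (α⁵ + α³ + α² + 1)·(α⁴ + α³ + 1) = α⁹ + α⁸ + α⁷ + α⁴ + α² + 1.
Reduce using α⁶ ≡ α + 1 (mod α⁶ + α + 1).
Reduced: α² + α + 1.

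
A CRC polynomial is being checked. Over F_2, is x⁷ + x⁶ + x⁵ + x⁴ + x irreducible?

Write m(x) = x⁷ + x⁶ + x⁵ + x⁴ + x.
Check for roots in F_2: m(0) = 0 → root; m(1) = 1.
m(0) = 0, so (x) divides m(x); m is reducible.

No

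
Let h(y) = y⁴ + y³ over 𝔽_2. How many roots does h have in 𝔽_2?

2

Evaluate at each of the 2 elements of 𝔽_2:
h(0) = 0 → root; h(1) = 0 → root.
Roots: {0, 1}.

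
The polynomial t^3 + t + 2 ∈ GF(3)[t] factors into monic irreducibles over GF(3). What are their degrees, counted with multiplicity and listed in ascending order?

Write g(t) = t^3 + t + 2.
Roots in GF(3): g(0) = 2; g(1) = 1; g(2) = 0 → root.
Linear factors from roots: (t + 1).
Complete factorization: g(t) = (t + 1)·(t^2 + 2t + 2).
Factor degrees with multiplicity: 1 + 2 = 3.

1, 2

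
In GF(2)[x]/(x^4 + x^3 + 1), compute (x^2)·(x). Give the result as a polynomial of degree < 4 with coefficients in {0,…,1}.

x^3

Multiply in GF(2)[x]: (x^2)·(x) = x^3.
Reduced: x^3.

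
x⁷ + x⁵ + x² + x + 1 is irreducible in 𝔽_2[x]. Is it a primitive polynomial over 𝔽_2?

Yes

Write f(x) = x⁷ + x⁵ + x² + x + 1.
|GF(2^7)^×| = 2^7 − 1 = 127. Prime factorization: 127 = 127.
f is primitive ⇔ x has order 127 in GF(2)[x]/(f), i.e. x^(127/q) ≠ 1 for each prime q | 127.
x^(1) mod f = x.
None equal 1, so x has full order 127; f is primitive.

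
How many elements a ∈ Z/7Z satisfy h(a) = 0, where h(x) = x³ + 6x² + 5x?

Evaluate at each of the 7 elements of Z/7Z:
h(0) = 0 → root; h(1) = 5; h(2) = 0 → root; h(3) = 5; h(4) = 5; h(5) = 6; h(6) = 0 → root.
Roots: {0, 2, 6}.

3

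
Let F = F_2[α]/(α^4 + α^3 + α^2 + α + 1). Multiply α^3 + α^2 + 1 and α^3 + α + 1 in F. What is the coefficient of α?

Multiply in F_2[α]: (α^3 + α^2 + 1)·(α^3 + α + 1) = α^6 + α^5 + α^4 + α^3 + α^2 + α + 1.
Reduce using α^4 ≡ α^3 + α^2 + α + 1 (mod α^4 + α^3 + α^2 + α + 1).
Reduced: α + 1.

1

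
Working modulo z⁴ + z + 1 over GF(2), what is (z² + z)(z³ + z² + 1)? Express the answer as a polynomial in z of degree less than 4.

z^3

Multiply in GF(2)[z]: (z² + z)·(z³ + z² + 1) = z⁵ + z³ + z² + z.
Reduce using z⁴ ≡ z + 1 (mod z⁴ + z + 1).
Reduced: z³.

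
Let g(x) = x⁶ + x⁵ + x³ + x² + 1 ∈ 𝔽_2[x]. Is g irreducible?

Check for roots in 𝔽_2: g(0) = 1; g(1) = 1.
No roots, so no linear factors.
Monic irreducibles of degree 2 over GF(2): x² + x + 1.
None of them divide g (all give nonzero remainder).
Monic irreducibles of degree 3 over GF(2): x³ + x + 1, x³ + x² + 1.
None of them divide g (all give nonzero remainder).
No irreducible factor of degree ≤ 3 exists, so g is irreducible over GF(2).

Yes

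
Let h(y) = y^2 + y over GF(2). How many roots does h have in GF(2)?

Evaluate at each of the 2 elements of GF(2):
h(0) = 0 → root; h(1) = 0 → root.
Roots: {0, 1}.

2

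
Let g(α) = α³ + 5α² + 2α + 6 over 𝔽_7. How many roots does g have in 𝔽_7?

Evaluate at each of the 7 elements of 𝔽_7:
g(0) = 6; g(1) = 0 → root; g(2) = 3; g(3) = 0 → root; g(4) = 4; g(5) = 0 → root; g(6) = 1.
Roots: {1, 3, 5}.

3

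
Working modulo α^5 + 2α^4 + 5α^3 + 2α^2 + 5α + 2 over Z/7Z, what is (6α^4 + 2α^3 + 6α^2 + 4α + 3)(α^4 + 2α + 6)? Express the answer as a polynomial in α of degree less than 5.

6α^4 + 5α^3 + 2α^2 + α + 6

Multiply in Z/7Z[α]: (6α^4 + 2α^3 + 6α^2 + 4α + 3)·(α^4 + 2α + 6) = 6α^8 + 2α^7 + 6α^6 + 2α^5 + α^4 + 3α^3 + 2α^2 + 2α + 4.
Reduce using α^5 ≡ 5α^4 + 2α^3 + 5α^2 + 2α + 5 (mod α^5 + 2α^4 + 5α^3 + 2α^2 + 5α + 2).
Reduced: 6α^4 + 5α^3 + 2α^2 + α + 6.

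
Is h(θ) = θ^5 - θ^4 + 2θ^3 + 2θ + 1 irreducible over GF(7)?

Yes

Check for roots in GF(7): h(0) = 1; h(1) = 5; h(2) = 2; h(3) = 6; h(4) = 2; h(5) = 3; h(6) = 2.
No roots, so no linear factors.
Degree-2 irreducible divisors: test the 21 monic irreducibles of degree 2 over GF(7).
None of them divide h (all give nonzero remainder).
No irreducible factor of degree ≤ 2 exists, so h is irreducible over GF(7).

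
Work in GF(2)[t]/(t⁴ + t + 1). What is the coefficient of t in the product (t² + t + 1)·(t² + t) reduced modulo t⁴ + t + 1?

0

Multiply in GF(2)[t]: (t² + t + 1)·(t² + t) = t⁴ + t.
Reduce using t⁴ ≡ t + 1 (mod t⁴ + t + 1).
Reduced: 1.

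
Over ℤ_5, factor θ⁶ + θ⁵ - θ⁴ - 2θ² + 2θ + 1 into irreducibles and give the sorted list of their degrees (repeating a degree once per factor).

Write h(θ) = θ⁶ + θ⁵ - θ⁴ - 2θ² + 2θ + 1.
Roots in ℤ_5: h(0) = 1; h(1) = 2; h(2) = 2; h(3) = 0 → root; h(4) = 1.
Linear factors from roots: (θ + 2).
Complete factorization: h(θ) = (θ + 2)^2·(θ² - 2θ - 1)·(θ² - θ + 1).
Factor degrees with multiplicity: 1 + 1 + 2 + 2 = 6.

1, 1, 2, 2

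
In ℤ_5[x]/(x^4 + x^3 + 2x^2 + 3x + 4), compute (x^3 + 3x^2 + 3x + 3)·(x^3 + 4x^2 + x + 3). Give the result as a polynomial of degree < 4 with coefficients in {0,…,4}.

3x^3 + x^2 + 4x + 2

Multiply in ℤ_5[x]: (x^3 + 3x^2 + 3x + 3)·(x^3 + 4x^2 + x + 3) = x^6 + 2x^5 + x^4 + x^3 + 4x^2 + 2x + 4.
Reduce using x^4 ≡ 4x^3 + 3x^2 + 2x + 1 (mod x^4 + x^3 + 2x^2 + 3x + 4).
Reduced: 3x^3 + x^2 + 4x + 2.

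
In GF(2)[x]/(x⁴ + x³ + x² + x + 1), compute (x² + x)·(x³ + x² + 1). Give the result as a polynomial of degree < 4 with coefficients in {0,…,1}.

x^3 + x^2 + x + 1

Multiply in GF(2)[x]: (x² + x)·(x³ + x² + 1) = x⁵ + x³ + x² + x.
Reduce using x⁴ ≡ x³ + x² + x + 1 (mod x⁴ + x³ + x² + x + 1).
Reduced: x³ + x² + x + 1.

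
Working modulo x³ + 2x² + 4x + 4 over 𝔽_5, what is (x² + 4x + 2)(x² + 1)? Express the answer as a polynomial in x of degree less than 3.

Multiply in 𝔽_5[x]: (x² + 4x + 2)·(x² + 1) = x⁴ + 4x³ + 3x² + 4x + 2.
Reduce using x³ ≡ 3x² + x + 1 (mod x³ + 2x² + 4x + 4).
Reduced: 2x + 4.

2x + 4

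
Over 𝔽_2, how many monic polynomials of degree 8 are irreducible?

By the necklace-counting formula, N_2(8) = (1/8) Σ_{d|8} μ(8/d)·2^d.
Divisors of 8: 1, 2, 4, 8; μ(8/d) for each: 0, 0, -1, 1.
Σ = − 2^4 + 2^8 = 240.
N = 240/8 = 30.

30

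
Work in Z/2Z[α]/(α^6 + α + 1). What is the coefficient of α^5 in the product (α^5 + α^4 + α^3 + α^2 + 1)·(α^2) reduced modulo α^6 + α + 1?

Multiply in Z/2Z[α]: (α^5 + α^4 + α^3 + α^2 + 1)·(α^2) = α^7 + α^6 + α^5 + α^4 + α^2.
Reduce using α^6 ≡ α + 1 (mod α^6 + α + 1).
Reduced: α^5 + α^4 + 1.

1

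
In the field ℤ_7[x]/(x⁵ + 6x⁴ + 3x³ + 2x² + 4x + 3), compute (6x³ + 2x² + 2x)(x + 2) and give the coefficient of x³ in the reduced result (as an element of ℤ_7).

Multiply in ℤ_7[x]: (6x³ + 2x² + 2x)·(x + 2) = 6x⁴ + 6x² + 4x.
Reduced: 6x⁴ + 6x² + 4x.

0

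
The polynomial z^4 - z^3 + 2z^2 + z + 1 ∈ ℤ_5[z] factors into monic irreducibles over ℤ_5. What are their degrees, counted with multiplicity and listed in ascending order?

2, 2

Write f(z) = z^4 - z^3 + 2z^2 + z + 1.
Roots in ℤ_5: f(0) = 1; f(1) = 4; f(2) = 4; f(3) = 1; f(4) = 4.
Complete factorization: f(z) = (z^2 + 2z - 1)^2.
Factor degrees with multiplicity: 2 + 2 = 4.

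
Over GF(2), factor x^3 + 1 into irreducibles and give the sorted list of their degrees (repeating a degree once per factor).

1, 2

Write g(x) = x^3 + 1.
Roots in GF(2): g(0) = 1; g(1) = 0 → root.
Linear factors from roots: (x + 1).
Complete factorization: g(x) = (x + 1)·(x^2 + x + 1).
Factor degrees with multiplicity: 1 + 2 = 3.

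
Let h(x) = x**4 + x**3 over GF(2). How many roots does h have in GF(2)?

Evaluate at each of the 2 elements of GF(2):
h(0) = 0 → root; h(1) = 0 → root.
Roots: {0, 1}.

2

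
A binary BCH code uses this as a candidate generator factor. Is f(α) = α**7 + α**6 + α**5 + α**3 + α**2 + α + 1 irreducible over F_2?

Yes

Check for roots in F_2: f(0) = 1; f(1) = 1.
No roots, so no linear factors.
Monic irreducibles of degree 2 over GF(2): α**2 + α + 1.
None of them divide f (all give nonzero remainder).
Monic irreducibles of degree 3 over GF(2): α**3 + α + 1, α**3 + α**2 + 1.
None of them divide f (all give nonzero remainder).
No irreducible factor of degree ≤ 3 exists, so f is irreducible over GF(2).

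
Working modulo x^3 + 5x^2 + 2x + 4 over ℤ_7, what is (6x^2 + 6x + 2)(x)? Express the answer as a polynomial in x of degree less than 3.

4x^2 + 4x + 4

Multiply in ℤ_7[x]: (6x^2 + 6x + 2)·(x) = 6x^3 + 6x^2 + 2x.
Reduce using x^3 ≡ 2x^2 + 5x + 3 (mod x^3 + 5x^2 + 2x + 4).
Reduced: 4x^2 + 4x + 4.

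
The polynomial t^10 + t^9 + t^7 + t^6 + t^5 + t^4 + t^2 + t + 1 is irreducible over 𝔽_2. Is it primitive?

Write f(t) = t^10 + t^9 + t^7 + t^6 + t^5 + t^4 + t^2 + t + 1.
|GF(2^10)^×| = 2^10 − 1 = 1023. Prime factorization: 1023 = 3·11·31.
f is primitive ⇔ t has order 1023 in GF(2)[t]/(f), i.e. t^(1023/q) ≠ 1 for each prime q | 1023.
t^(341) mod f = 1
t^(93) mod f = t^9 + t^6 + t^4 + t^3 + t^2 + t + 1.
t^(33) mod f = t^9 + t^4 + t.
Since t^(341) = 1, the order of t divides 341 < 1023; not primitive.

No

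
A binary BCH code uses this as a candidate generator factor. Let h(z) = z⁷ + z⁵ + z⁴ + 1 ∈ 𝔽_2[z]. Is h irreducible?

No

Check for roots in 𝔽_2: h(0) = 1; h(1) = 0 → root.
h(1) = 0, so (z − 1) divides h(z); h is reducible.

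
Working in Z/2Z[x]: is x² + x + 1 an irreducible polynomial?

Yes

Write h(x) = x² + x + 1.
Check for roots in Z/2Z: h(0) = 1; h(1) = 1.
No roots. A degree-2 polynomial over a field with no linear factor is irreducible.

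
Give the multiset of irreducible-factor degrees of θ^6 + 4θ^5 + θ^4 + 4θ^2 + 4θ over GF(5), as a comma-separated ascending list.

1, 1, 2, 2

Write f(θ) = θ^6 + 4θ^5 + θ^4 + 4θ^2 + 4θ.
Roots in GF(5): f(0) = 0 → root; f(1) = 4; f(2) = 2; f(3) = 0 → root; f(4) = 3.
Linear factors from roots: (θ), (θ + 2).
Complete factorization: f(θ) = (θ)·(θ + 2)·(θ^2 + 3)·(θ^2 + 2θ + 4).
Factor degrees with multiplicity: 1 + 1 + 2 + 2 = 6.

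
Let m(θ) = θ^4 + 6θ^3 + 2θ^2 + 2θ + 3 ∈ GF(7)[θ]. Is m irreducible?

Check for roots in GF(7): m(0) = 3; m(1) = 0 → root; m(2) = 2; m(3) = 4; m(4) = 4; m(5) = 3; m(6) = 5.
m(1) = 0, so (θ − 1) divides m(θ); m is reducible.

No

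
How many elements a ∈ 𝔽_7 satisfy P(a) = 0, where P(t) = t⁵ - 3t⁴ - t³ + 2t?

Evaluate at each of the 7 elements of 𝔽_7:
P(0) = 0 → root; P(1) = 6; P(2) = 1; P(3) = 0 → root; P(4) = 4; P(5) = 1; P(6) = 2.
Roots: {0, 3}.

2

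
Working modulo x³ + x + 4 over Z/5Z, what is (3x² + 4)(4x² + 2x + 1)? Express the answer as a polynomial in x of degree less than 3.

2x^2 + 4x

Multiply in Z/5Z[x]: (3x² + 4)·(4x² + 2x + 1) = 2x⁴ + x³ + 4x² + 3x + 4.
Reduce using x³ ≡ 4x + 1 (mod x³ + x + 4).
Reduced: 2x² + 4x.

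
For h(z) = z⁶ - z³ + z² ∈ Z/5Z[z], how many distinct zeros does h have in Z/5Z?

2

Evaluate at each of the 5 elements of Z/5Z:
h(0) = 0 → root; h(1) = 1; h(2) = 0 → root; h(3) = 1; h(4) = 3.
Roots: {0, 2}.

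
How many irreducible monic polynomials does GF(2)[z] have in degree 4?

By the necklace-counting formula, N_2(4) = (1/4) Σ_{d|4} μ(4/d)·2^d.
Divisors of 4: 1, 2, 4; μ(4/d) for each: 0, -1, 1.
Σ = − 2^2 + 2^4 = 12.
N = 12/4 = 3.

3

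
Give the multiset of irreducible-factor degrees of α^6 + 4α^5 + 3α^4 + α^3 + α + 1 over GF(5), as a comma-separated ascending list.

Write h(α) = α^6 + 4α^5 + 3α^4 + α^3 + α + 1.
Roots in GF(5): h(0) = 1; h(1) = 1; h(2) = 1; h(3) = 0 → root; h(4) = 4.
Linear factors from roots: (α + 2).
Complete factorization: h(α) = (α + 2)^2·(α^2 + 2)^2.
Factor degrees with multiplicity: 1 + 1 + 2 + 2 = 6.

1, 1, 2, 2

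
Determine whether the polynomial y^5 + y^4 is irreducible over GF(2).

No

Write m(y) = y^5 + y^4.
Check for roots in GF(2): m(0) = 0 → root; m(1) = 0 → root.
m(0) = 0, so (y) divides m(y); m is reducible.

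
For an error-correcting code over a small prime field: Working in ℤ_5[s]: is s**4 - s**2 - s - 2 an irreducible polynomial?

Yes

Write f(s) = s**4 - s**2 - s - 2.
Check for roots in ℤ_5: f(0) = 3; f(1) = 2; f(2) = 3; f(3) = 2; f(4) = 4.
No roots, so no linear factors.
Degree-2 irreducible divisors: test the 10 monic irreducibles of degree 2 over GF(5).
None of them divide f (all give nonzero remainder).
No irreducible factor of degree ≤ 2 exists, so f is irreducible over GF(5).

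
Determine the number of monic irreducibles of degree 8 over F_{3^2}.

5380020

The number of monic irreducibles of degree 8 over GF(9) is (1/8)·Σ_{d∣8} μ(8/d) 9^d.
Divisors of 8: 1, 2, 4, 8; μ(8/d) for each: 0, 0, -1, 1.
Σ = − 9^4 + 9^8 = 43040160.
N = 43040160/8 = 5380020.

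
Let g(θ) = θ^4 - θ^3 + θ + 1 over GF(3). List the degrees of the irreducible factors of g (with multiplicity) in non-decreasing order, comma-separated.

Roots in GF(3): g(0) = 1; g(1) = 2; g(2) = 2.
Complete factorization: g(θ) = (θ^4 - θ^3 + θ + 1).
Factor degrees with multiplicity: 4 = 4.

4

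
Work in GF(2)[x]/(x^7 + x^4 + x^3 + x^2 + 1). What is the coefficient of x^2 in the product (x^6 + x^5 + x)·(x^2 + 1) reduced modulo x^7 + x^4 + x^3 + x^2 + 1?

Multiply in GF(2)[x]: (x^6 + x^5 + x)·(x^2 + 1) = x^8 + x^7 + x^6 + x^5 + x^3 + x.
Reduce using x^7 ≡ x^4 + x^3 + x^2 + 1 (mod x^7 + x^4 + x^3 + x^2 + 1).
Reduced: x^6 + x^3 + x^2 + 1.

1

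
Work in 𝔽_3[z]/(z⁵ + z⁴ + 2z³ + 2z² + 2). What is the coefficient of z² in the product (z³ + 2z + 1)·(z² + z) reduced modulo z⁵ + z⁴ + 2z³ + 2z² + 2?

Multiply in 𝔽_3[z]: (z³ + 2z + 1)·(z² + z) = z⁵ + z⁴ + 2z³ + z.
Reduce using z⁵ ≡ 2z⁴ + z³ + z² + 1 (mod z⁵ + z⁴ + 2z³ + 2z² + 2).
Reduced: z² + z + 1.

1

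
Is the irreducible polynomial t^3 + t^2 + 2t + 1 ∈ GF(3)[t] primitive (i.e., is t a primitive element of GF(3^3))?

Yes

Write f(t) = t^3 + t^2 + 2t + 1.
|GF(3^3)^×| = 3^3 − 1 = 26. Prime factorization: 26 = 2·13.
f is primitive ⇔ t has order 26 in GF(3)[t]/(f), i.e. t^(26/q) ≠ 1 for each prime q | 26.
t^(13) mod f = 2.
t^(2) mod f = t^2.
None equal 1, so t has full order 26; f is primitive.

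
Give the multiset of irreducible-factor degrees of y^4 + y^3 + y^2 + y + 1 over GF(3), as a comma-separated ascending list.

Write g(y) = y^4 + y^3 + y^2 + y + 1.
Roots in GF(3): g(0) = 1; g(1) = 2; g(2) = 1.
Complete factorization: g(y) = (y^4 + y^3 + y^2 + y + 1).
Factor degrees with multiplicity: 4 = 4.

4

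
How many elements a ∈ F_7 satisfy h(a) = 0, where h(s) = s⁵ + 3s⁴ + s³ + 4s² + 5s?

Evaluate at each of the 7 elements of F_7:
h(0) = 0 → root; h(1) = 0 → root; h(2) = 2; h(3) = 4; h(4) = 1; h(5) = 0 → root; h(6) = 0 → root.
Roots: {0, 1, 5, 6}.

4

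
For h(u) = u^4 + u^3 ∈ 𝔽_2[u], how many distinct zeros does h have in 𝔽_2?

Evaluate at each of the 2 elements of 𝔽_2:
h(0) = 0 → root; h(1) = 0 → root.
Roots: {0, 1}.

2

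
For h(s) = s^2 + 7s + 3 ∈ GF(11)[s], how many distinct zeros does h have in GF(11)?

2

Evaluate at each of the 11 elements of GF(11):
h(0) = 3; h(1) = 0 → root; h(2) = 10; h(3) = 0 → root; h(4) = 3; h(5) = 8; h(6) = 4; h(7) = 2; h(8) = 2; h(9) = 4; h(10) = 8.
Roots: {1, 3}.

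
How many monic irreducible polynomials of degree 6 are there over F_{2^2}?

By the necklace-counting formula, N_4(6) = (1/6) Σ_{d|6} μ(6/d)·4^d.
Divisors of 6: 1, 2, 3, 6; μ(6/d) for each: 1, -1, -1, 1.
Σ = 4^1 − 4^2 − 4^3 + 4^6 = 4020.
N = 4020/6 = 670.

670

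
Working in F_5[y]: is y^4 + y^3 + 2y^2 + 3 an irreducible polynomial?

No

Write g(y) = y^4 + y^3 + 2y^2 + 3.
Check for roots in F_5: g(0) = 3; g(1) = 2; g(2) = 0 → root; g(3) = 4; g(4) = 0 → root.
g(2) = 0, so (y − 2) divides g(y); g is reducible.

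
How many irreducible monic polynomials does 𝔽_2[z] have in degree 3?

2

The number of monic irreducibles of degree 3 over GF(2) is (1/3)·Σ_{d∣3} μ(3/d) 2^d.
Divisors of 3: 1, 3; μ(3/d) for each: -1, 1.
Σ = − 2^1 + 2^3 = 6.
N = 6/3 = 2.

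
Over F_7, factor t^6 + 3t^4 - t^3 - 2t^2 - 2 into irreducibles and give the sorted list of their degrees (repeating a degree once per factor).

Write f(t) = t^6 + 3t^4 - t^3 - 2t^2 - 2.
Complete factorization: f(t) = (t^6 + 3t^4 - t^3 - 2t^2 - 2).
Factor degrees with multiplicity: 6 = 6.

6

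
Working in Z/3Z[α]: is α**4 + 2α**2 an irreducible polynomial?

Write g(α) = α**4 + 2α**2.
Check for roots in Z/3Z: g(0) = 0 → root; g(1) = 0 → root; g(2) = 0 → root.
g(0) = 0, so (α) divides g(α); g is reducible.

No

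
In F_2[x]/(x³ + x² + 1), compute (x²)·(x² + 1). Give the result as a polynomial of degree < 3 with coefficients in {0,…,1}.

Multiply in F_2[x]: (x²)·(x² + 1) = x⁴ + x².
Reduce using x³ ≡ x² + 1 (mod x³ + x² + 1).
Reduced: x + 1.

x + 1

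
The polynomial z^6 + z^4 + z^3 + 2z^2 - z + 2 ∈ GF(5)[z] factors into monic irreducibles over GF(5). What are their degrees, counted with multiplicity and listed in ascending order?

2, 2, 2

Write g(z) = z^6 + z^4 + z^3 + 2z^2 - z + 2.
Roots in GF(5): g(0) = 2; g(1) = 1; g(2) = 1; g(3) = 4; g(4) = 1.
Complete factorization: g(z) = (z^2 - 2z - 2)·(z^2 - 2z - 1)·(z^2 - z + 1).
Factor degrees with multiplicity: 2 + 2 + 2 = 6.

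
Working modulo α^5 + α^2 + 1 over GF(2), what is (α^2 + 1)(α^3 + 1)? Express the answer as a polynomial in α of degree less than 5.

α^3

Multiply in GF(2)[α]: (α^2 + 1)·(α^3 + 1) = α^5 + α^3 + α^2 + 1.
Reduce using α^5 ≡ α^2 + 1 (mod α^5 + α^2 + 1).
Reduced: α^3.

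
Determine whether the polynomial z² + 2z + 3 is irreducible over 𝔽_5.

Write f(z) = z² + 2z + 3.
Check for roots in 𝔽_5: f(0) = 3; f(1) = 1; f(2) = 1; f(3) = 3; f(4) = 2.
No roots. A degree-2 polynomial over a field with no linear factor is irreducible.

Yes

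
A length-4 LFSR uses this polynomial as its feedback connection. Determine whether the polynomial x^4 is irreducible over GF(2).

Write f(x) = x^4.
Check for roots in GF(2): f(0) = 0 → root; f(1) = 1.
f(0) = 0, so (x) divides f(x); f is reducible.

No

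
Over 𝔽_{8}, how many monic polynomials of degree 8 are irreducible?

2096640

The number of monic irreducibles of degree 8 over GF(8) is (1/8)·Σ_{d∣8} μ(8/d) 8^d.
Divisors of 8: 1, 2, 4, 8; μ(8/d) for each: 0, 0, -1, 1.
Σ = − 8^4 + 8^8 = 16773120.
N = 16773120/8 = 2096640.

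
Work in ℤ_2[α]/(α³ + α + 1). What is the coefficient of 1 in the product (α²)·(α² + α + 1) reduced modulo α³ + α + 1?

Multiply in ℤ_2[α]: (α²)·(α² + α + 1) = α⁴ + α³ + α².
Reduce using α³ ≡ α + 1 (mod α³ + α + 1).
Reduced: 1.

1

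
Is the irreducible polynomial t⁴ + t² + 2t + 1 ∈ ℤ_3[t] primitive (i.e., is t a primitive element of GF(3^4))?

No

Write f(t) = t⁴ + t² + 2t + 1.
|GF(3^4)^×| = 3^4 − 1 = 80. Prime factorization: 80 = 2^4·5.
f is primitive ⇔ t has order 80 in GF(3)[t]/(f), i.e. t^(80/q) ≠ 1 for each prime q | 80.
t^(40) mod f = 1
t^(16) mod f = 2t³ + 2.
Since t^(40) = 1, the order of t divides 40 < 80; not primitive.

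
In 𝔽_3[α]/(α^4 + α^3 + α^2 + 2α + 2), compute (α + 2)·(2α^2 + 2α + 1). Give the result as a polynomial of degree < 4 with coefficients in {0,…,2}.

2α^3 + 2α + 2

Multiply in 𝔽_3[α]: (α + 2)·(2α^2 + 2α + 1) = 2α^3 + 2α + 2.
Reduced: 2α^3 + 2α + 2.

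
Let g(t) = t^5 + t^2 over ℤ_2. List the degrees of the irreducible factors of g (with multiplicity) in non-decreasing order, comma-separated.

1, 1, 1, 2

Roots in ℤ_2: g(0) = 0 → root; g(1) = 0 → root.
Linear factors from roots: (t), (t + 1).
Complete factorization: g(t) = (t + 1)·(t)^2·(t^2 + t + 1).
Factor degrees with multiplicity: 1 + 1 + 1 + 2 = 5.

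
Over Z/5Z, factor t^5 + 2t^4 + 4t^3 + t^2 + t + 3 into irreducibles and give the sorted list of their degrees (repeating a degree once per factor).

1, 1, 3

Write g(t) = t^5 + 2t^4 + 4t^3 + t^2 + t + 3.
Roots in Z/5Z: g(0) = 3; g(1) = 2; g(2) = 0 → root; g(3) = 3; g(4) = 0 → root.
Linear factors from roots: (t + 3), (t + 1).
Complete factorization: g(t) = (t + 1)·(t + 3)·(t^3 + 3t^2 + 4t + 1).
Factor degrees with multiplicity: 1 + 1 + 3 = 5.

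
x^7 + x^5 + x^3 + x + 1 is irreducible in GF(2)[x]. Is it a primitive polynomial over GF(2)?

Yes

Write f(x) = x^7 + x^5 + x^3 + x + 1.
|GF(2^7)^×| = 2^7 − 1 = 127. Prime factorization: 127 = 127.
f is primitive ⇔ x has order 127 in GF(2)[x]/(f), i.e. x^(127/q) ≠ 1 for each prime q | 127.
x^(1) mod f = x.
None equal 1, so x has full order 127; f is primitive.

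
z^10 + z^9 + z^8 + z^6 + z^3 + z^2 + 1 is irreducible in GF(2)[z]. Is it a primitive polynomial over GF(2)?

Write f(z) = z^10 + z^9 + z^8 + z^6 + z^3 + z^2 + 1.
|GF(2^10)^×| = 2^10 − 1 = 1023. Prime factorization: 1023 = 3·11·31.
f is primitive ⇔ z has order 1023 in GF(2)[z]/(f), i.e. z^(1023/q) ≠ 1 for each prime q | 1023.
z^(341) mod f = z^9 + z^7 + z^6 + z^5.
z^(93) mod f = z^8 + z^7 + z^5 + z^2 + 1.
z^(33) mod f = z^7 + z^6 + z^2.
None equal 1, so z has full order 1023; f is primitive.

Yes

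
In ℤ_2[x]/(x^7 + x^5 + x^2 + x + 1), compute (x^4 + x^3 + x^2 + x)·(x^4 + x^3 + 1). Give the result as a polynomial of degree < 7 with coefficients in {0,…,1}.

Multiply in ℤ_2[x]: (x^4 + x^3 + x^2 + x)·(x^4 + x^3 + 1) = x^8 + x^3 + x^2 + x.
Reduce using x^7 ≡ x^5 + x^2 + x + 1 (mod x^7 + x^5 + x^2 + x + 1).
Reduced: x^6.

x^6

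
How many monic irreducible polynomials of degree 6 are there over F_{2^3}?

43596

By the necklace-counting formula, N_8(6) = (1/6) Σ_{d|6} μ(6/d)·8^d.
Divisors of 6: 1, 2, 3, 6; μ(6/d) for each: 1, -1, -1, 1.
Σ = 8^1 − 8^2 − 8^3 + 8^6 = 261576.
N = 261576/6 = 43596.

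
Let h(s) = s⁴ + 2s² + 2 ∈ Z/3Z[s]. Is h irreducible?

Check for roots in Z/3Z: h(0) = 2; h(1) = 2; h(2) = 2.
No roots, so no linear factors.
Monic irreducibles of degree 2 over GF(3): s² + 1, s² + s + 2, s² + 2s + 2.
None of them divide h (all give nonzero remainder).
No irreducible factor of degree ≤ 2 exists, so h is irreducible over GF(3).

Yes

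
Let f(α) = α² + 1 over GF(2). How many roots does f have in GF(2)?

1

Evaluate at each of the 2 elements of GF(2):
f(0) = 1; f(1) = 0 → root.
Roots: {1}.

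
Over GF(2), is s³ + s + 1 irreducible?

Yes

Write g(s) = s³ + s + 1.
Check for roots in GF(2): g(0) = 1; g(1) = 1.
No roots. A degree-3 polynomial over a field with no linear factor is irreducible.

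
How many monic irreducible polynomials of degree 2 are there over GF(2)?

Gauss's count: N_{2}(2) = (1/2) Σ_{d|2} μ(2/d)·2^d.
Divisors of 2: 1, 2; μ(2/d) for each: -1, 1.
Σ = − 2^1 + 2^2 = 2.
N = 2/2 = 1.

1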